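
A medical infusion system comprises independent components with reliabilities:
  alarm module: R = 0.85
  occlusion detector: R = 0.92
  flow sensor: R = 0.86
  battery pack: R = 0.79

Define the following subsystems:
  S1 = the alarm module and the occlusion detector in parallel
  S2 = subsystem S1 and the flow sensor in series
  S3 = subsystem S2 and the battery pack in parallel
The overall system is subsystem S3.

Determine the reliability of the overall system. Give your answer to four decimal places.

Parallel (alarm module and occlusion detector): 1 − (1 − 0.850000)(1 − 0.920000) = 0.988000
Series ([0.988000] and flow sensor): 0.988000 × 0.860000 = 0.849680
Parallel ([0.849680] and battery pack): 1 − (1 − 0.849680)(1 − 0.790000) = 0.9684

0.9684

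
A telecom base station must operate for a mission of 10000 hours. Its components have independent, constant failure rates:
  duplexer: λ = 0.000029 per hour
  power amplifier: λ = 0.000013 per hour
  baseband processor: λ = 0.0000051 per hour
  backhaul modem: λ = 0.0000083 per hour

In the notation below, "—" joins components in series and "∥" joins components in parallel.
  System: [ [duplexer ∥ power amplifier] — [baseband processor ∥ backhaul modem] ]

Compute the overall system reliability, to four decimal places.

0.9655

R(duplexer) = exp(−0.000029 × 10000) = 0.748264
R(power amplifier) = exp(−0.000013 × 10000) = 0.878095
R(baseband processor) = exp(−0.0000051 × 10000) = 0.950279
R(backhaul modem) = exp(−0.0000083 × 10000) = 0.920351
Parallel (duplexer and power amplifier): 1 − (1 − 0.748264)(1 − 0.878095) = 0.969312
Parallel (baseband processor and backhaul modem): 1 − (1 − 0.950279)(1 − 0.920351) = 0.996040
Series ([0.969312] and [0.996040]): 0.969312 × 0.996040 = 0.9655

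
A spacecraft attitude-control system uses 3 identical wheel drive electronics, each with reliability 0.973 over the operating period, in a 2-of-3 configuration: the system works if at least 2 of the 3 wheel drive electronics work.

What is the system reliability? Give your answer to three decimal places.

0.998

R = Σ_{i=2}^{3} C(3,i) p^i (1−p)^{3−i} with p = 0.973
C(3,2)·0.973^2·0.027^1 = 0.07669
C(3,3)·0.973^3·0.027^0 = 0.92117
Sum = 0.998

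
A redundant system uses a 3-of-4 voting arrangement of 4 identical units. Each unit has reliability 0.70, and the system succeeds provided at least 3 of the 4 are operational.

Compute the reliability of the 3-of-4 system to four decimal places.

R = Σ_{i=3}^{4} C(4,i) p^i (1−p)^{4−i} with p = 0.70
C(4,3)·0.70^3·0.30^1 = 0.411600
C(4,4)·0.70^4·0.30^0 = 0.240100
Sum = 0.6517

0.6517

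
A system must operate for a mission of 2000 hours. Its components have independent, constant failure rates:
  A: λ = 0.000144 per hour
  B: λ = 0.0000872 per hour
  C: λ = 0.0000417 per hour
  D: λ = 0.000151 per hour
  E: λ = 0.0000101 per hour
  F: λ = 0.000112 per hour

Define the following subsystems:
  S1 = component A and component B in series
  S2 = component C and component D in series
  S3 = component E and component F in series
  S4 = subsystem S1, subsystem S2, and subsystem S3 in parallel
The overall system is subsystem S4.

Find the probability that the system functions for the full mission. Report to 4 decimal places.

0.9743

R(A) = exp(−0.000144 × 2000) = 0.749762
R(B) = exp(−0.0000872 × 2000) = 0.839961
R(C) = exp(−0.0000417 × 2000) = 0.919983
R(D) = exp(−0.000151 × 2000) = 0.739338
R(E) = exp(−0.0000101 × 2000) = 0.980003
R(F) = exp(−0.000112 × 2000) = 0.799315
Series (A and B): 0.749762 × 0.839961 = 0.629771
Series (C and D): 0.919983 × 0.739338 = 0.680178
Series (E and F): 0.980003 × 0.799315 = 0.783331
Parallel ([0.629771], [0.680178], and [0.783331]): 1 − (1 − 0.629771)(1 − 0.680178)(1 − 0.783331) = 0.9743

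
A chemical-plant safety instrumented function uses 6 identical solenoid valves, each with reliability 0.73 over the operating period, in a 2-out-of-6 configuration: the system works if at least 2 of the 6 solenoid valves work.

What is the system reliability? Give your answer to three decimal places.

0.993

R = Σ_{i=2}^{6} C(6,i) p^i (1−p)^{6−i} with p = 0.73
C(6,2)·0.73^2·0.27^4 = 0.04248
C(6,3)·0.73^3·0.27^3 = 0.15314
C(6,4)·0.73^4·0.27^2 = 0.31053
C(6,5)·0.73^5·0.27^1 = 0.33584
C(6,6)·0.73^6·0.27^0 = 0.15133
Sum = 0.993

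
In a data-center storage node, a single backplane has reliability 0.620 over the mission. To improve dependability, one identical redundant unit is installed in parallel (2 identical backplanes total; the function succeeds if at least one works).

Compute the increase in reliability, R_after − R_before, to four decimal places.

0.2356

R_before = 0.620
R_after = 1 − (1 − 0.620)^2 = 0.8556
ΔR = 0.8556 − 0.620 = 0.2356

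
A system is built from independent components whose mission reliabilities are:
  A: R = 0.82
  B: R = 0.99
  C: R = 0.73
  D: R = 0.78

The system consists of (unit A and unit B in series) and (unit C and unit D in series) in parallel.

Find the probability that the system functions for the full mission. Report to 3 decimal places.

Series (A and B): 0.82000 × 0.99000 = 0.81180
Series (C and D): 0.73000 × 0.78000 = 0.56940
Parallel ([0.81180] and [0.56940]): 1 − (1 − 0.81180)(1 − 0.56940) = 0.919

0.919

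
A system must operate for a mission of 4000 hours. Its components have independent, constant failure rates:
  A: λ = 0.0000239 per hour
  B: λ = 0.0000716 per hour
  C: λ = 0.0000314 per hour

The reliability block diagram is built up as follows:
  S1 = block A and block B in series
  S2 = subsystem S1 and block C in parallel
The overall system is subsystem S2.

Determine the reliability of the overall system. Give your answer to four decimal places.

R(A) = exp(−0.0000239 × 4000) = 0.908827
R(B) = exp(−0.0000716 × 4000) = 0.750962
R(C) = exp(−0.0000314 × 4000) = 0.881968
Series (A and B): 0.908827 × 0.750962 = 0.682495
Parallel ([0.682495] and C): 1 − (1 − 0.682495)(1 − 0.881968) = 0.9625

0.9625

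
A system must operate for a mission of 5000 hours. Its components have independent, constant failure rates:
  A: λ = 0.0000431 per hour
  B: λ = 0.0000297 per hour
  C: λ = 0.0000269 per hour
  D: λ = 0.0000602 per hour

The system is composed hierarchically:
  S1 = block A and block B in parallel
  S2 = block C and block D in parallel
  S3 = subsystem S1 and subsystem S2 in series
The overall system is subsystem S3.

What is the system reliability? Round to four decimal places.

R(A) = exp(−0.0000431 × 5000) = 0.806138
R(B) = exp(−0.0000297 × 5000) = 0.862000
R(C) = exp(−0.0000269 × 5000) = 0.874153
R(D) = exp(−0.0000602 × 5000) = 0.740078
Parallel (A and B): 1 − (1 − 0.806138)(1 − 0.862000) = 0.973247
Parallel (C and D): 1 − (1 − 0.874153)(1 − 0.740078) = 0.967290
Series ([0.973247] and [0.967290]): 0.973247 × 0.967290 = 0.9414

0.9414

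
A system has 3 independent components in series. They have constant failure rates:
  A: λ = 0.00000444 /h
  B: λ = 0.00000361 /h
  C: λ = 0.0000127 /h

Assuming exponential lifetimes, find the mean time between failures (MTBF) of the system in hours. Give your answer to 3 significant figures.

48200

Series of exponential components: λ_sys = Σ λ_i
λ_sys = 0.00000444 + 0.00000361 + 0.0000127 = 2.0750e-05 /h
MTBF = 1 / λ_sys = 48200 h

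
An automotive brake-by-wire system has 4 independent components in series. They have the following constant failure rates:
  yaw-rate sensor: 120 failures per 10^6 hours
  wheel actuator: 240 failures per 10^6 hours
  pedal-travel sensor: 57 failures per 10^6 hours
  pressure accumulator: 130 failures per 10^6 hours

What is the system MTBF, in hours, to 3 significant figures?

1830

Series of exponential components: λ_sys = Σ λ_i
λ_sys = 0.00012 + 0.00024 + 0.000057 + 0.00013 = 5.4700e-04 /h
MTBF = 1 / λ_sys = 1830 h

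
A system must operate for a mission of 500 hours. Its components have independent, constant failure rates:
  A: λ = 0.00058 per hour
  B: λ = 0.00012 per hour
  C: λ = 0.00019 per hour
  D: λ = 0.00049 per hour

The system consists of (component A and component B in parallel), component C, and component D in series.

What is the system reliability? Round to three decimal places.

0.701

R(A) = exp(−0.00058 × 500) = 0.74826
R(B) = exp(−0.00012 × 500) = 0.94176
R(C) = exp(−0.00019 × 500) = 0.90937
R(D) = exp(−0.00049 × 500) = 0.78270
Parallel (A and B): 1 − (1 − 0.74826)(1 − 0.94176) = 0.98534
Series ([0.98534], C, and D): 0.98534 × 0.90937 × 0.78270 = 0.701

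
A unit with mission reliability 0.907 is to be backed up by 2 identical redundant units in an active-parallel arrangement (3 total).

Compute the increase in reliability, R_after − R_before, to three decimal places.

R_before = 0.907
R_after = 1 − (1 − 0.907)^3 = 0.999
ΔR = 0.999 − 0.907 = 0.092

0.092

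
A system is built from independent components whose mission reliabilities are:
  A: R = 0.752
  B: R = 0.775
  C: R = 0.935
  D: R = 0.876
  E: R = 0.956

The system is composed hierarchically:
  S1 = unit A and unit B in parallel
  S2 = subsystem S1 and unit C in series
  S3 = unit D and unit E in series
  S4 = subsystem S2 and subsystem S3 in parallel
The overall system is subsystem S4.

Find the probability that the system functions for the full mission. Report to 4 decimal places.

0.9810

Parallel (A and B): 1 − (1 − 0.752000)(1 − 0.775000) = 0.944200
Series ([0.944200] and C): 0.944200 × 0.935000 = 0.882827
Series (D and E): 0.876000 × 0.956000 = 0.837456
Parallel ([0.882827] and [0.837456]): 1 − (1 − 0.882827)(1 − 0.837456) = 0.9810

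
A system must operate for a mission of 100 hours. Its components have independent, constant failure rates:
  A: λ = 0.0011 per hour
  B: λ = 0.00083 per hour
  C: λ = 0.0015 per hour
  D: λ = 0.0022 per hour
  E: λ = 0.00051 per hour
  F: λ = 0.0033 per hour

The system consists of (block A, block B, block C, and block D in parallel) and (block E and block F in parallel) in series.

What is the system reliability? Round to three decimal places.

R(A) = exp(−0.0011 × 100) = 0.89583
R(B) = exp(−0.00083 × 100) = 0.92035
R(C) = exp(−0.0015 × 100) = 0.86071
R(D) = exp(−0.0022 × 100) = 0.80252
R(E) = exp(−0.00051 × 100) = 0.95028
R(F) = exp(−0.0033 × 100) = 0.71892
Parallel (A, B, C, and D): 1 − (1 − 0.89583)(1 − 0.92035)(1 − 0.86071)(1 − 0.80252) = 0.99977
Parallel (E and F): 1 − (1 − 0.95028)(1 − 0.71892) = 0.98602
Series ([0.99977] and [0.98602]): 0.99977 × 0.98602 = 0.986

0.986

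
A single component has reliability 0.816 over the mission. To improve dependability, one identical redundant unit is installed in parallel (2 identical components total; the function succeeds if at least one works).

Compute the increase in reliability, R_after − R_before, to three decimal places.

0.150

R_before = 0.816
R_after = 1 − (1 − 0.816)^2 = 0.966
ΔR = 0.966 − 0.816 = 0.150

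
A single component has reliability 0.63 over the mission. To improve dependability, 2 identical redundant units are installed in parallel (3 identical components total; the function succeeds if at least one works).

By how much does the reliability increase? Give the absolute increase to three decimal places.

0.319

R_before = 0.63
R_after = 1 − (1 − 0.63)^3 = 0.949
ΔR = 0.949 − 0.63 = 0.319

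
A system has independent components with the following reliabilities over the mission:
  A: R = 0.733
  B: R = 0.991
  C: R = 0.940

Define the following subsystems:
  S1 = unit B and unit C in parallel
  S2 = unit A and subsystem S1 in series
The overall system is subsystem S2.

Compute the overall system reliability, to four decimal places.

0.7326

Parallel (B and C): 1 − (1 − 0.991000)(1 − 0.940000) = 0.999460
Series (A and [0.999460]): 0.733000 × 0.999460 = 0.7326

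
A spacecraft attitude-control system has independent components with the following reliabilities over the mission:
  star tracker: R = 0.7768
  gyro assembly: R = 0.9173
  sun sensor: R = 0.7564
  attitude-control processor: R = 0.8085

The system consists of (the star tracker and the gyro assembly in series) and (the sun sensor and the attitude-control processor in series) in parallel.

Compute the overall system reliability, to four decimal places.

Series (star tracker and gyro assembly): 0.776800 × 0.917300 = 0.712559
Series (sun sensor and attitude-control processor): 0.756400 × 0.808500 = 0.611549
Parallel ([0.712559] and [0.611549]): 1 − (1 − 0.712559)(1 − 0.611549) = 0.8883

0.8883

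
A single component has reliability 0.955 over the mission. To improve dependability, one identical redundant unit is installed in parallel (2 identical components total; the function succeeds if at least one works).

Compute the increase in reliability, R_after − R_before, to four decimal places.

R_before = 0.955
R_after = 1 − (1 − 0.955)^2 = 0.9980
ΔR = 0.9980 − 0.955 = 0.0430

0.0430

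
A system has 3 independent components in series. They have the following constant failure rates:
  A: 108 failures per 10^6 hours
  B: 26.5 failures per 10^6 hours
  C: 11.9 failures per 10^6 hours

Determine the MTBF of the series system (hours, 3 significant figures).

Series of exponential components: λ_sys = Σ λ_i
λ_sys = 0.000108 + 0.0000265 + 0.0000119 = 1.4640e-04 /h
MTBF = 1 / λ_sys = 6830 h

6830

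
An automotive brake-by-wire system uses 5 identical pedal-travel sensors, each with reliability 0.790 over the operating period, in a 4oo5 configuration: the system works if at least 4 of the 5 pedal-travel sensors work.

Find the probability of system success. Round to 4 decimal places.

0.7167

R = Σ_{i=4}^{5} C(5,i) p^i (1−p)^{5−i} with p = 0.790
C(5,4)·0.790^4·0.210^1 = 0.408976
C(5,5)·0.790^5·0.210^0 = 0.307706
Sum = 0.7167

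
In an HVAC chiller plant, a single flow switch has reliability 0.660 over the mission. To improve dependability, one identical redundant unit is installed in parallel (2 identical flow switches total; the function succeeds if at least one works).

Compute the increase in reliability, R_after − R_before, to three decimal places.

R_before = 0.660
R_after = 1 − (1 − 0.660)^2 = 0.884
ΔR = 0.884 − 0.660 = 0.224

0.224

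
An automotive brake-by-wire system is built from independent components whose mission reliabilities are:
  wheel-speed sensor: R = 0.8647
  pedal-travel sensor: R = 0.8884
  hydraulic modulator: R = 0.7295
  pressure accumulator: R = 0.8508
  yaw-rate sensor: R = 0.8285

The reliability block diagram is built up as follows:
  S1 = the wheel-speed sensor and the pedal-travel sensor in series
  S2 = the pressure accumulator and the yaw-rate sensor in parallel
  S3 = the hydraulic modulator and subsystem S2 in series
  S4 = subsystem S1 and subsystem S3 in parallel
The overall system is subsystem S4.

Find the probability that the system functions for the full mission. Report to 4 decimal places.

0.9330

Series (wheel-speed sensor and pedal-travel sensor): 0.864700 × 0.888400 = 0.768199
Parallel (pressure accumulator and yaw-rate sensor): 1 − (1 − 0.850800)(1 − 0.828500) = 0.974412
Series (hydraulic modulator and [0.974412]): 0.729500 × 0.974412 = 0.710834
Parallel ([0.768199] and [0.710834]): 1 − (1 − 0.768199)(1 − 0.710834) = 0.9330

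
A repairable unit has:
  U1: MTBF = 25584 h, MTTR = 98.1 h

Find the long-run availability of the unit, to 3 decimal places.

A(U1) = MTBF/(MTBF+MTTR) = 25584/(25584+98.1) = 0.996

0.996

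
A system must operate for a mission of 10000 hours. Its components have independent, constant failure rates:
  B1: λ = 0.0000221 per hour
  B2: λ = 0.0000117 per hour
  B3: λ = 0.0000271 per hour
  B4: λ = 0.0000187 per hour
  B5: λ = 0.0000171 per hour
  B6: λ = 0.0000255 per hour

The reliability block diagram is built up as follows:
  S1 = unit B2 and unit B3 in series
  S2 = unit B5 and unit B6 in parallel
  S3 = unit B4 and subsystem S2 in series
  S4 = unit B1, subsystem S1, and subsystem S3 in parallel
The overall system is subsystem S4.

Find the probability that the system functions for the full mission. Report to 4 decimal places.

0.9873

R(B1) = exp(−0.0000221 × 10000) = 0.801717
R(B2) = exp(−0.0000117 × 10000) = 0.889585
R(B3) = exp(−0.0000271 × 10000) = 0.762616
R(B4) = exp(−0.0000187 × 10000) = 0.829444
R(B5) = exp(−0.0000171 × 10000) = 0.842822
R(B6) = exp(−0.0000255 × 10000) = 0.774916
Series (B2 and B3): 0.889585 × 0.762616 = 0.678412
Parallel (B5 and B6): 1 − (1 − 0.842822)(1 − 0.774916) = 0.964622
Series (B4 and [0.964622]): 0.829444 × 0.964622 = 0.800100
Parallel (B1, [0.678412], and [0.800100]): 1 − (1 − 0.801717)(1 − 0.678412)(1 − 0.800100) = 0.9873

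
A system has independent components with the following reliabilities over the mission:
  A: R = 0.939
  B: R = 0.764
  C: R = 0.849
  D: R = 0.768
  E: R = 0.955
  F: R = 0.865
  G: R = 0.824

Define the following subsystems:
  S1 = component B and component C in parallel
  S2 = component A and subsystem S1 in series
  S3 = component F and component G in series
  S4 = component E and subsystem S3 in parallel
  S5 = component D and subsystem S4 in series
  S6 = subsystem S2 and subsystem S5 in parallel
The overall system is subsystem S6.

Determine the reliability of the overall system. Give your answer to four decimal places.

Parallel (B and C): 1 − (1 − 0.764000)(1 − 0.849000) = 0.964364
Series (A and [0.964364]): 0.939000 × 0.964364 = 0.905538
Series (F and G): 0.865000 × 0.824000 = 0.712760
Parallel (E and [0.712760]): 1 − (1 − 0.955000)(1 − 0.712760) = 0.987074
Series (D and [0.987074]): 0.768000 × 0.987074 = 0.758073
Parallel ([0.905538] and [0.758073]): 1 − (1 − 0.905538)(1 − 0.758073) = 0.9771

0.9771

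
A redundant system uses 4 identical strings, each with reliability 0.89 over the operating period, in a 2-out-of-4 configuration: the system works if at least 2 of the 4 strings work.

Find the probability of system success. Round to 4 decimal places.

0.9951

R = Σ_{i=2}^{4} C(4,i) p^i (1−p)^{4−i} with p = 0.89
C(4,2)·0.89^2·0.11^2 = 0.057506
C(4,3)·0.89^3·0.11^1 = 0.310186
C(4,4)·0.89^4·0.11^0 = 0.627422
Sum = 0.9951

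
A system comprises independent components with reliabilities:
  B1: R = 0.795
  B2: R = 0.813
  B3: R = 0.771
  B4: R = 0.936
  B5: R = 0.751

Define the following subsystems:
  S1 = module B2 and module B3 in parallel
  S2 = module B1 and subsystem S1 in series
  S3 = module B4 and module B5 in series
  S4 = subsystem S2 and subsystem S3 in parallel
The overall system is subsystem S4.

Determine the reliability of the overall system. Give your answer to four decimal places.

0.9290

Parallel (B2 and B3): 1 − (1 − 0.813000)(1 − 0.771000) = 0.957177
Series (B1 and [0.957177]): 0.795000 × 0.957177 = 0.760956
Series (B4 and B5): 0.936000 × 0.751000 = 0.702936
Parallel ([0.760956] and [0.702936]): 1 − (1 − 0.760956)(1 − 0.702936) = 0.9290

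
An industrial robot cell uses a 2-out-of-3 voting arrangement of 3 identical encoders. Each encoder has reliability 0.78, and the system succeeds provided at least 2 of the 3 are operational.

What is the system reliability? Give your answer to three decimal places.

R = Σ_{i=2}^{3} C(3,i) p^i (1−p)^{3−i} with p = 0.78
C(3,2)·0.78^2·0.22^1 = 0.40154
C(3,3)·0.78^3·0.22^0 = 0.47455
Sum = 0.876

0.876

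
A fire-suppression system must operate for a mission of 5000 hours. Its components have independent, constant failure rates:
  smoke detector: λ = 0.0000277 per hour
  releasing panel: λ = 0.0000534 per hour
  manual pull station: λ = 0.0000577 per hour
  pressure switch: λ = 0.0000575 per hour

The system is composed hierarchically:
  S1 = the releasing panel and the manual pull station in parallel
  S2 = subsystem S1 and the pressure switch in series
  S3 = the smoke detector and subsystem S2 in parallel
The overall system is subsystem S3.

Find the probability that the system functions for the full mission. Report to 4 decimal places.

R(smoke detector) = exp(−0.0000277 × 5000) = 0.870663
R(releasing panel) = exp(−0.0000534 × 5000) = 0.765673
R(manual pull station) = exp(−0.0000577 × 5000) = 0.749387
R(pressure switch) = exp(−0.0000575 × 5000) = 0.750137
Parallel (releasing panel and manual pull station): 1 − (1 − 0.765673)(1 − 0.749387) = 0.941275
Series ([0.941275] and pressure switch): 0.941275 × 0.750137 = 0.706085
Parallel (smoke detector and [0.706085]): 1 − (1 − 0.870663)(1 − 0.706085) = 0.9620

0.9620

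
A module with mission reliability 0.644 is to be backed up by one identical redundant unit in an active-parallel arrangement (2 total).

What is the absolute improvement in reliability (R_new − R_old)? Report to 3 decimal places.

R_before = 0.644
R_after = 1 − (1 − 0.644)^2 = 0.873
ΔR = 0.873 − 0.644 = 0.229

0.229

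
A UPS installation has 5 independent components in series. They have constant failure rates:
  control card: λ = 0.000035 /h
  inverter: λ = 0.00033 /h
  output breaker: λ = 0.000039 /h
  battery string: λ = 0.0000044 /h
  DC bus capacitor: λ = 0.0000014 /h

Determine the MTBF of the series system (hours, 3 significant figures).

2440

Series of exponential components: λ_sys = Σ λ_i
λ_sys = 0.000035 + 0.00033 + 0.000039 + 0.0000044 + 0.0000014 = 4.0980e-04 /h
MTBF = 1 / λ_sys = 2440 h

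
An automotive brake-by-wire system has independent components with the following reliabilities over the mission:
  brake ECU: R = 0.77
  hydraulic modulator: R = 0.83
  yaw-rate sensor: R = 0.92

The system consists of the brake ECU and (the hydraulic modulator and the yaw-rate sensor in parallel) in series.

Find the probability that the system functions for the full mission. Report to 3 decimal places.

0.760

Parallel (hydraulic modulator and yaw-rate sensor): 1 − (1 − 0.83000)(1 − 0.92000) = 0.98640
Series (brake ECU and [0.98640]): 0.77000 × 0.98640 = 0.760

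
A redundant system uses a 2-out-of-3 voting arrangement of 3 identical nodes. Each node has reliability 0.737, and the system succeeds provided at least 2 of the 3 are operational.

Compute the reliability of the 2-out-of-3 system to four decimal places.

R = Σ_{i=2}^{3} C(3,i) p^i (1−p)^{3−i} with p = 0.737
C(3,2)·0.737^2·0.263^1 = 0.428560
C(3,3)·0.737^3·0.263^0 = 0.400316
Sum = 0.8289

0.8289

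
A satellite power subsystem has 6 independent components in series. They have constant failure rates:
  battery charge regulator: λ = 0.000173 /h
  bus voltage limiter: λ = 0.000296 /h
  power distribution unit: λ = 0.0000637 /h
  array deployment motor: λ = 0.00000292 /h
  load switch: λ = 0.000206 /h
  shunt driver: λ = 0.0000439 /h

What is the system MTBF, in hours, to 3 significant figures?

Series of exponential components: λ_sys = Σ λ_i
λ_sys = 0.000173 + 0.000296 + 0.0000637 + 0.00000292 + 0.000206 + 0.0000439 = 7.8552e-04 /h
MTBF = 1 / λ_sys = 1270 h

1270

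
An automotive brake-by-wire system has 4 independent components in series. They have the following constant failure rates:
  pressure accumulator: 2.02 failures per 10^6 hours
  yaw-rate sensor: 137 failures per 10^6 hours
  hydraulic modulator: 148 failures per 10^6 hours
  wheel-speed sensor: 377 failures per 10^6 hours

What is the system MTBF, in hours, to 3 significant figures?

Series of exponential components: λ_sys = Σ λ_i
λ_sys = 0.00000202 + 0.000137 + 0.000148 + 0.000377 = 6.6402e-04 /h
MTBF = 1 / λ_sys = 1510 h

1510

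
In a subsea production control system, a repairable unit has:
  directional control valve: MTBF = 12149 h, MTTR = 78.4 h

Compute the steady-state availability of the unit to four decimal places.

A(directional control valve) = MTBF/(MTBF+MTTR) = 12149/(12149+78.4) = 0.9936

0.9936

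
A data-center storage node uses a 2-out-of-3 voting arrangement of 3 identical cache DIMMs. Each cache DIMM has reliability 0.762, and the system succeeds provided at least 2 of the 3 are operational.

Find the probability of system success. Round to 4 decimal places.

R = Σ_{i=2}^{3} C(3,i) p^i (1−p)^{3−i} with p = 0.762
C(3,2)·0.762^2·0.238^1 = 0.414580
C(3,3)·0.762^3·0.238^0 = 0.442451
Sum = 0.8570

0.8570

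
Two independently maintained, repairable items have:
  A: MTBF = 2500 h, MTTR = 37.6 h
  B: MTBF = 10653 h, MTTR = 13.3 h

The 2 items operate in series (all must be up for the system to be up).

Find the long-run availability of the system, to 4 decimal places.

0.9840

A(A) = MTBF/(MTBF+MTTR) = 2500/(2500+37.6) = 0.985183
A(B) = MTBF/(MTBF+MTTR) = 10653/(10653+13.3) = 0.998753
Series availability: 0.985183 × 0.998753 = 0.9840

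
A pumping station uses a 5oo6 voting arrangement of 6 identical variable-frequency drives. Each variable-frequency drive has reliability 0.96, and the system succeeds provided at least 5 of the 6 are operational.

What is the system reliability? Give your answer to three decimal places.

R = Σ_{i=5}^{6} C(6,i) p^i (1−p)^{6−i} with p = 0.96
C(6,5)·0.96^5·0.04^1 = 0.19569
C(6,6)·0.96^6·0.04^0 = 0.78276
Sum = 0.978

0.978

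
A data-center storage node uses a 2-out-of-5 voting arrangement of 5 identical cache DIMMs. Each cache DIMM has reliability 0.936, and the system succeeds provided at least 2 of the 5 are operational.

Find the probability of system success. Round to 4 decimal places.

0.9999

R = Σ_{i=2}^{5} C(5,i) p^i (1−p)^{5−i} with p = 0.936
C(5,2)·0.936^2·0.064^3 = 0.002297
C(5,3)·0.936^3·0.064^2 = 0.033588
C(5,4)·0.936^4·0.064^1 = 0.245614
C(5,5)·0.936^5·0.064^0 = 0.718421
Sum = 0.9999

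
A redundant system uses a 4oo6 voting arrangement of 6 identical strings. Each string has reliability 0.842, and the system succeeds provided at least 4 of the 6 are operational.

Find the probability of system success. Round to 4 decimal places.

R = Σ_{i=4}^{6} C(6,i) p^i (1−p)^{6−i} with p = 0.842
C(6,4)·0.842^4·0.158^2 = 0.188215
C(6,5)·0.842^5·0.158^1 = 0.401207
C(6,6)·0.842^6·0.158^0 = 0.356347
Sum = 0.9458

0.9458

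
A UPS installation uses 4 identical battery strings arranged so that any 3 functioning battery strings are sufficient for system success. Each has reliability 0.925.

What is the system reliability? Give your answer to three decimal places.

R = Σ_{i=3}^{4} C(4,i) p^i (1−p)^{4−i} with p = 0.925
C(4,3)·0.925^3·0.075^1 = 0.23744
C(4,4)·0.925^4·0.075^0 = 0.73209
Sum = 0.970

0.970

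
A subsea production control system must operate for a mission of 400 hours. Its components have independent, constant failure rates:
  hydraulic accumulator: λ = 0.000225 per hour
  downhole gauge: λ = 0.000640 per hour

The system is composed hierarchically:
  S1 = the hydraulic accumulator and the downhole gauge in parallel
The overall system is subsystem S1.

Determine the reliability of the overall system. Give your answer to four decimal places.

R(hydraulic accumulator) = exp(−0.000225 × 400) = 0.913931
R(downhole gauge) = exp(−0.000640 × 400) = 0.774142
Parallel (hydraulic accumulator and downhole gauge): 1 − (1 − 0.913931)(1 − 0.774142) = 0.9806

0.9806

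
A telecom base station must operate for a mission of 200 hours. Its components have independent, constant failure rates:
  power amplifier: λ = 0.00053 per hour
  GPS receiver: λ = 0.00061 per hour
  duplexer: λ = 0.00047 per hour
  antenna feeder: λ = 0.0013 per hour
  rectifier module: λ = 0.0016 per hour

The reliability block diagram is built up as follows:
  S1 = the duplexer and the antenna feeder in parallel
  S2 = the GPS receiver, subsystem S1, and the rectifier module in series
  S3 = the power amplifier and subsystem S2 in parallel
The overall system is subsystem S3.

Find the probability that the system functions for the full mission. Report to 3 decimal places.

0.963

R(power amplifier) = exp(−0.00053 × 200) = 0.89942
R(GPS receiver) = exp(−0.00061 × 200) = 0.88515
R(duplexer) = exp(−0.00047 × 200) = 0.91028
R(antenna feeder) = exp(−0.0013 × 200) = 0.77105
R(rectifier module) = exp(−0.0016 × 200) = 0.72615
Parallel (duplexer and antenna feeder): 1 − (1 − 0.91028)(1 − 0.77105) = 0.97946
Series (GPS receiver, [0.97946], and rectifier module): 0.88515 × 0.97946 × 0.72615 = 0.62955
Parallel (power amplifier and [0.62955]): 1 − (1 − 0.89942)(1 − 0.62955) = 0.963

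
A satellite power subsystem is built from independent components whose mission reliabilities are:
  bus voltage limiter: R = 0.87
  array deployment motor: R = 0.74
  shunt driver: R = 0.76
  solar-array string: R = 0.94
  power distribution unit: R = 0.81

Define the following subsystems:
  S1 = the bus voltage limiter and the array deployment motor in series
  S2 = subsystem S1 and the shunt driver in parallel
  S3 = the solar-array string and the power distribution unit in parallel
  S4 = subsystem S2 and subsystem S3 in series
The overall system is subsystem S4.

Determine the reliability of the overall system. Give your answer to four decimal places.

0.9041

Series (bus voltage limiter and array deployment motor): 0.870000 × 0.740000 = 0.643800
Parallel ([0.643800] and shunt driver): 1 − (1 − 0.643800)(1 − 0.760000) = 0.914512
Parallel (solar-array string and power distribution unit): 1 − (1 − 0.940000)(1 − 0.810000) = 0.988600
Series ([0.914512] and [0.988600]): 0.914512 × 0.988600 = 0.9041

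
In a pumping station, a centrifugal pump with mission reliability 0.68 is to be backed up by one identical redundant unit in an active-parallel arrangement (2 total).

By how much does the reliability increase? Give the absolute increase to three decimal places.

0.218

R_before = 0.68
R_after = 1 − (1 − 0.68)^2 = 0.898
ΔR = 0.898 − 0.68 = 0.218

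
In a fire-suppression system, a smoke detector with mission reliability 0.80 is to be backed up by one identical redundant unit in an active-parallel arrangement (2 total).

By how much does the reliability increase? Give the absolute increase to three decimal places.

0.160

R_before = 0.80
R_after = 1 − (1 − 0.80)^2 = 0.960
ΔR = 0.960 − 0.80 = 0.160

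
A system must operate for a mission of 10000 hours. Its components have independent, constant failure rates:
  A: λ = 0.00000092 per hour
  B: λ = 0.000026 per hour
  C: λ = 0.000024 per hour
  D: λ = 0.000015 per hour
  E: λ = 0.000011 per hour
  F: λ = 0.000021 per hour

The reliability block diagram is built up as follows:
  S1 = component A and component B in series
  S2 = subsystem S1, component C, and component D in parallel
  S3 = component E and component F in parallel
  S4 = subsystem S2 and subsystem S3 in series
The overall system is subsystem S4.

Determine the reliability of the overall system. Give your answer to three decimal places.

0.973

R(A) = exp(−0.00000092 × 10000) = 0.99084
R(B) = exp(−0.000026 × 10000) = 0.77105
R(C) = exp(−0.000024 × 10000) = 0.78663
R(D) = exp(−0.000015 × 10000) = 0.86071
R(E) = exp(−0.000011 × 10000) = 0.89583
R(F) = exp(−0.000021 × 10000) = 0.81058
Series (A and B): 0.99084 × 0.77105 = 0.76399
Parallel ([0.76399], C, and D): 1 − (1 − 0.76399)(1 − 0.78663)(1 − 0.86071) = 0.99299
Parallel (E and F): 1 − (1 − 0.89583)(1 − 0.81058) = 0.98027
Series ([0.99299] and [0.98027]): 0.99299 × 0.98027 = 0.973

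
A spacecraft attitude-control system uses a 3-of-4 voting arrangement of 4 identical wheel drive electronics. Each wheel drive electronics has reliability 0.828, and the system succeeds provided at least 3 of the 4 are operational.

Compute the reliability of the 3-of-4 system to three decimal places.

R = Σ_{i=3}^{4} C(4,i) p^i (1−p)^{4−i} with p = 0.828
C(4,3)·0.828^3·0.172^1 = 0.39055
C(4,4)·0.828^4·0.172^0 = 0.47003
Sum = 0.861

0.861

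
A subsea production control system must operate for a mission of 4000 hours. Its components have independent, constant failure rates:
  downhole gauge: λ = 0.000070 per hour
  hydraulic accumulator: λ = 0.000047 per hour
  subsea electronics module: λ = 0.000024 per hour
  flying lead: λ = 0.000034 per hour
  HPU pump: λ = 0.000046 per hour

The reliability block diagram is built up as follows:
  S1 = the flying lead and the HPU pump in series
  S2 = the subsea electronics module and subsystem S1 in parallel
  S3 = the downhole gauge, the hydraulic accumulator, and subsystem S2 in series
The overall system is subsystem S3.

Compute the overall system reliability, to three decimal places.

R(downhole gauge) = exp(−0.000070 × 4000) = 0.75578
R(hydraulic accumulator) = exp(−0.000047 × 4000) = 0.82861
R(subsea electronics module) = exp(−0.000024 × 4000) = 0.90846
R(flying lead) = exp(−0.000034 × 4000) = 0.87284
R(HPU pump) = exp(−0.000046 × 4000) = 0.83194
Series (flying lead and HPU pump): 0.87284 × 0.83194 = 0.72615
Parallel (subsea electronics module and [0.72615]): 1 − (1 − 0.90846)(1 − 0.72615) = 0.97493
Series (downhole gauge, hydraulic accumulator, and [0.97493]): 0.75578 × 0.82861 × 0.97493 = 0.611

0.611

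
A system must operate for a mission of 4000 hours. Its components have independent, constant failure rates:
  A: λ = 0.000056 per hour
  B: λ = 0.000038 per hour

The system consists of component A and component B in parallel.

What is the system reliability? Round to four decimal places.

0.9717

R(A) = exp(−0.000056 × 4000) = 0.799315
R(B) = exp(−0.000038 × 4000) = 0.858988
Parallel (A and B): 1 − (1 − 0.799315)(1 − 0.858988) = 0.9717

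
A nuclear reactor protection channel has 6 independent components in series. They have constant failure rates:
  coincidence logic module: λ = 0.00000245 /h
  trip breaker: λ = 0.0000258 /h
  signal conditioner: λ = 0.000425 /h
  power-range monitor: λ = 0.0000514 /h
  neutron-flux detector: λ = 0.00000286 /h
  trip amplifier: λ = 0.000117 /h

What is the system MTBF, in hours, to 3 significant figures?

Series of exponential components: λ_sys = Σ λ_i
λ_sys = 0.00000245 + 0.0000258 + 0.000425 + 0.0000514 + 0.00000286 + 0.000117 = 6.2451e-04 /h
MTBF = 1 / λ_sys = 1600 h

1600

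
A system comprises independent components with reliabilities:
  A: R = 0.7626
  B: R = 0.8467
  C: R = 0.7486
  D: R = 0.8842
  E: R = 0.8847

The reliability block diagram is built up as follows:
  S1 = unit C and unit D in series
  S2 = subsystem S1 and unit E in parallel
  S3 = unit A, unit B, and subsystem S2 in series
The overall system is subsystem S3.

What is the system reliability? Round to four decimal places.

Series (C and D): 0.748600 × 0.884200 = 0.661912
Parallel ([0.661912] and E): 1 − (1 − 0.661912)(1 − 0.884700) = 0.961018
Series (A, B, and [0.961018]): 0.762600 × 0.846700 × 0.961018 = 0.6205

0.6205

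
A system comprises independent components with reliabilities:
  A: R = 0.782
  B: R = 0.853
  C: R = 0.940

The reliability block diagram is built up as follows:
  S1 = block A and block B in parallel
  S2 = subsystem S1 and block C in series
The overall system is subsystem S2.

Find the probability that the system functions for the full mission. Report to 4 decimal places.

Parallel (A and B): 1 − (1 − 0.782000)(1 − 0.853000) = 0.967954
Series ([0.967954] and C): 0.967954 × 0.940000 = 0.9099

0.9099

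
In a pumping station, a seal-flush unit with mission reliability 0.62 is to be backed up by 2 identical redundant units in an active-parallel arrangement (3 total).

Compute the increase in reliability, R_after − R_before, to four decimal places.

R_before = 0.62
R_after = 1 − (1 − 0.62)^3 = 0.9451
ΔR = 0.9451 − 0.62 = 0.3251

0.3251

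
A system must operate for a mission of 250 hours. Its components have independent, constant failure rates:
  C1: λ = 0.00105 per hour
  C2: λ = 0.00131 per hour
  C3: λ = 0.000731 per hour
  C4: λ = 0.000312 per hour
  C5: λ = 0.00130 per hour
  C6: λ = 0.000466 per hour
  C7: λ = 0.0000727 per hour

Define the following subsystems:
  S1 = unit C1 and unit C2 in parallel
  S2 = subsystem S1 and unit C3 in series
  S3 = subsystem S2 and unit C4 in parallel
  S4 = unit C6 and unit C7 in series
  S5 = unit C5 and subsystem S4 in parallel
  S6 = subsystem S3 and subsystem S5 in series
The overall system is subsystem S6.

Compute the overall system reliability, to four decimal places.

0.9491

R(C1) = exp(−0.00105 × 250) = 0.769126
R(C2) = exp(−0.00131 × 250) = 0.720723
R(C3) = exp(−0.000731 × 250) = 0.832976
R(C4) = exp(−0.000312 × 250) = 0.924964
R(C5) = exp(−0.00130 × 250) = 0.722527
R(C6) = exp(−0.000466 × 250) = 0.890030
R(C7) = exp(−0.0000727 × 250) = 0.981989
Parallel (C1 and C2): 1 − (1 − 0.769126)(1 − 0.720723) = 0.935522
Series ([0.935522] and C3): 0.935522 × 0.832976 = 0.779267
Parallel ([0.779267] and C4): 1 − (1 − 0.779267)(1 − 0.924964) = 0.983437
Series (C6 and C7): 0.890030 × 0.981989 = 0.874000
Parallel (C5 and [0.874000]): 1 − (1 − 0.722527)(1 − 0.874000) = 0.965038
Series ([0.983437] and [0.965038]): 0.983437 × 0.965038 = 0.9491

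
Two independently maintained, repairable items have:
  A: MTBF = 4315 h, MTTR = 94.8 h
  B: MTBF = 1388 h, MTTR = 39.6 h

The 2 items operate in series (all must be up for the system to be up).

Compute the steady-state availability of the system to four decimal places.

A(A) = MTBF/(MTBF+MTTR) = 4315/(4315+94.8) = 0.978502
A(B) = MTBF/(MTBF+MTTR) = 1388/(1388+39.6) = 0.972261
Series availability: 0.978502 × 0.972261 = 0.9514

0.9514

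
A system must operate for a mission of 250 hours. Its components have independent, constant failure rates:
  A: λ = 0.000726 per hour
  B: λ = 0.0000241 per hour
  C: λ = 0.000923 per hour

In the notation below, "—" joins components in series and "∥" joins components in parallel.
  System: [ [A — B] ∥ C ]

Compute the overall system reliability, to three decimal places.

R(A) = exp(−0.000726 × 250) = 0.83402
R(B) = exp(−0.0000241 × 250) = 0.99399
R(C) = exp(−0.000923 × 250) = 0.79394
Series (A and B): 0.83402 × 0.99399 = 0.82901
Parallel ([0.82901] and C): 1 − (1 − 0.82901)(1 − 0.79394) = 0.965

0.965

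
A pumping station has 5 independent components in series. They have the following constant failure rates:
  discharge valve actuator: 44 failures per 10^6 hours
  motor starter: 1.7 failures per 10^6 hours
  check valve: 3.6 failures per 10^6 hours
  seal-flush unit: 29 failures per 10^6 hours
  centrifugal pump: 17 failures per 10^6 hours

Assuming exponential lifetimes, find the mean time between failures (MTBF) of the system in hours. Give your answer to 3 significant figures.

10500

Series of exponential components: λ_sys = Σ λ_i
λ_sys = 0.000044 + 0.0000017 + 0.0000036 + 0.000029 + 0.000017 = 9.5300e-05 /h
MTBF = 1 / λ_sys = 10500 h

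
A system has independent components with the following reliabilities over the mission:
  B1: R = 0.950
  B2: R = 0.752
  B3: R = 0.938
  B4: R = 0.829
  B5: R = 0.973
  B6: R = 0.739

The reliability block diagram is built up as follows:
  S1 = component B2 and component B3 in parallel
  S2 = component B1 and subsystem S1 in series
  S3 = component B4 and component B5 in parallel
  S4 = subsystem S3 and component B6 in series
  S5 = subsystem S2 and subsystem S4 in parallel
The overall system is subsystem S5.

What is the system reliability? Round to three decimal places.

0.983

Parallel (B2 and B3): 1 − (1 − 0.75200)(1 − 0.93800) = 0.98462
Series (B1 and [0.98462]): 0.95000 × 0.98462 = 0.93539
Parallel (B4 and B5): 1 − (1 − 0.82900)(1 − 0.97300) = 0.99538
Series ([0.99538] and B6): 0.99538 × 0.73900 = 0.73559
Parallel ([0.93539] and [0.73559]): 1 − (1 − 0.93539)(1 − 0.73559) = 0.983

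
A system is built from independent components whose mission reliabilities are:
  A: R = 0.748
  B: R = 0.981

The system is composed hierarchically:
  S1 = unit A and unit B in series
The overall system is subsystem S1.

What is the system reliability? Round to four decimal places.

0.7338

Series (A and B): 0.748000 × 0.981000 = 0.7338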